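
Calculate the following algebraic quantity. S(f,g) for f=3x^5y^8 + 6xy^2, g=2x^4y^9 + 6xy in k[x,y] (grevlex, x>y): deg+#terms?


LT(f)=3x^5y^8, LT(g)=2x^4y^9
lcm(LM)=x^5y^9
S(f,g) (scaled by 6 to clear denominators) = 2y*f - 3x*g = 12xy^3 - 18x^2y
2 terms, deg 4.
4+2=6


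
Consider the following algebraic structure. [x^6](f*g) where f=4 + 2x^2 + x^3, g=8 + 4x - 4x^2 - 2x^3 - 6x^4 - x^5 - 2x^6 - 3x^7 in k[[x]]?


[x^6] = sum a_i*b_j, i+j=6
  4*-2=-8
  2*-6=-12
  1*-2=-2
Sum=-22


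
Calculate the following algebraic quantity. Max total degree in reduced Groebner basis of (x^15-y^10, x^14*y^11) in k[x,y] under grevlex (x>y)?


LT(f1)=x^15, LT(f2)=x^14y^11, lcm=x^15y^11
S(f1,f2) = y^11*f1 - x^1*f2 = -y^21
Reduced GB = {f1, f2, y^21}; degrees 15, 25, 21
Max = 25


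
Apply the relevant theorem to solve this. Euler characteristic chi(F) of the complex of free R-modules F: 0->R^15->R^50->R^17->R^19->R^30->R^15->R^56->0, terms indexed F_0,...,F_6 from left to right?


chi = sum (-1)^i * rank:
(-1)^0*15=15
(-1)^1*50=-50
(-1)^2*17=17
(-1)^3*19=-19
(-1)^4*30=30
(-1)^5*15=-15
(-1)^6*56=56
chi=34


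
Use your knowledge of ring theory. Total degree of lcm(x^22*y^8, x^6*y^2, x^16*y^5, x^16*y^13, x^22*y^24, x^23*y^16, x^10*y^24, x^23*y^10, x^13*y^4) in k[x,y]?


lcm = componentwise max:
x: max(22,6,16,16,22,23,10,23,13)=23
y: max(8,2,5,13,24,16,24,10,4)=24
Total=23+24=47


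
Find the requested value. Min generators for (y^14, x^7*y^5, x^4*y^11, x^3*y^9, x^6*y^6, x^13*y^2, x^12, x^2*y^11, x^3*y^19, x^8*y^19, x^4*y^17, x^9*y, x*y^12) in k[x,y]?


Remove redundant (divisible by others).
x^3*y^19 redundant.
x^4*y^11 redundant.
x^8*y^19 redundant.
x^13*y^2 redundant.
x^4*y^17 redundant.
Min: x^12, x^9*y, x^7*y^5, x^6*y^6, x^3*y^9, x^2*y^11, x*y^12, y^14
Count=8


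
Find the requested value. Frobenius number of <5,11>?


gcd(5,11)=1 => F=ab-a-b=5*11-5-11=55-16=39


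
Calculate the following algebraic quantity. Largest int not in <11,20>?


gcd(11,20)=1 => F=ab-a-b=11*20-11-20=220-31=189


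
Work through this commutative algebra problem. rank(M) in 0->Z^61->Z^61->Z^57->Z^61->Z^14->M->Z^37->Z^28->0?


Alt sum=0:
(-1)^0*61 + (-1)^1*61 + (-1)^2*57 + (-1)^3*61 + (-1)^4*14 + (-1)^5*? + (-1)^6*37 + (-1)^7*28=0
rank(M)=19


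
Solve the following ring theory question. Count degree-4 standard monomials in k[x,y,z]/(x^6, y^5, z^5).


Need i<6, j<5, k<5 with i+j+k=4.
For each i, j ranges over max(0,4-i-4)..min(4,4-i):
  i=0: j in [0,4] -> 5
  i=1: j in [0,3] -> 4
  i=2: j in [0,2] -> 3
  i=3: j in [0,1] -> 2
  i=4: j in [0,0] -> 1
H(4) = 5+4+3+2+1 = 15


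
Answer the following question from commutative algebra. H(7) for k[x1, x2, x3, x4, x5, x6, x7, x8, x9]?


C(d+n-1,n-1)=C(15,8)=6435


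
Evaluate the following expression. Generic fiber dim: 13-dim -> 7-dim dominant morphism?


dim(fiber)=dim(X)-dim(Y)=13-7=6


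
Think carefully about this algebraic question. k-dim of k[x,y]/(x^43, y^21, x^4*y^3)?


k[x,y]/I, I = (x^43, y^21, x^4*y^3)
Rect: 43x21=903. Corner: (43-4)x(21-3)=702.
dim = 903-702 = 201


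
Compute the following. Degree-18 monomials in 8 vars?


C(d+n-1,n-1)=C(25,7)=480700


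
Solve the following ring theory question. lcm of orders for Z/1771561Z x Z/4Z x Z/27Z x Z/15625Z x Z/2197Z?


Exponent = lcm of the cyclic orders; pairwise coprime => product.
11^6*2^2*3^3*5^6*13^3=1771561*4*27*15625*2197=6567951684937500


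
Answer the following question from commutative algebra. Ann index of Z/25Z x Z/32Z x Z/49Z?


Exponent = lcm of the cyclic orders; pairwise coprime => product.
5^2*2^5*7^2=25*32*49=39200


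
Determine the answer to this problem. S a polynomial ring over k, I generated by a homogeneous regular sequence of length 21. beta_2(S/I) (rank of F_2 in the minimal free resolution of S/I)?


Regular sequence => Koszul complex is the minimal free resolution.
Syz_1 minimally generated by Koszul relations f_i*e_j - f_j*e_i (i<j): mu(Syz_1) = beta_2 = C(m,2) = m(m-1)/2
m=21
21*20/2 = 210


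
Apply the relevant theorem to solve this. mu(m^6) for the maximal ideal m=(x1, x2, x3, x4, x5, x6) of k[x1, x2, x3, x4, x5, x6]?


Graded Nakayama: mu(m^d) = dim_k (m^d/m^(d+1)) = #degree-6 monomials in 6 vars
C(n+d-1,d)=C(11,6)=462


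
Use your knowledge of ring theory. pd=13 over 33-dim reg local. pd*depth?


pd+depth=33
depth=33-13=20
pd*depth=13*20=260


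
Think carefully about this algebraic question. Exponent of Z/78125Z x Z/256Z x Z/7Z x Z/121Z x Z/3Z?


Exponent = lcm of the cyclic orders; pairwise coprime => product.
5^7*2^8*7^1*11^2*3^1=78125*256*7*121*3=50820000000


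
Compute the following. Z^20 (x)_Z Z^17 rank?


rank(M(x)N) = rank(M)*rank(N)
20*17 = 340


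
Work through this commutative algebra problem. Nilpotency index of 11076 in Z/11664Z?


11076^k mod 11664:
k=1: 11076
k=2: 7488
k=3: 6048
k=4: 1296
k=5: 7776
k=6: 0
First zero at k = 6


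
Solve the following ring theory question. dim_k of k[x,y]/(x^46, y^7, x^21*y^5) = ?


k[x,y]/I, I = (x^46, y^7, x^21*y^5)
Rect: 46x7=322. Corner: (46-21)x(7-5)=50.
dim = 322-50 = 272


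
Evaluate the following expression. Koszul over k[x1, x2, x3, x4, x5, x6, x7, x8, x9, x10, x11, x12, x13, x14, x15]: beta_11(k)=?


C(n,i)=C(15,11)=1365


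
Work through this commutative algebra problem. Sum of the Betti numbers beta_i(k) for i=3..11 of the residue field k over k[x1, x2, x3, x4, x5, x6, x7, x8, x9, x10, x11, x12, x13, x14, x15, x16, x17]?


Koszul resolution: beta_i(k)=C(n,i), n=17
C(17,3)=680, C(17,4)=2380, C(17,5)=6188, C(17,6)=12376, C(17,7)=19448, C(17,8)=24310, C(17,9)=24310, C(17,10)=19448, C(17,11)=12376
Sum=121516


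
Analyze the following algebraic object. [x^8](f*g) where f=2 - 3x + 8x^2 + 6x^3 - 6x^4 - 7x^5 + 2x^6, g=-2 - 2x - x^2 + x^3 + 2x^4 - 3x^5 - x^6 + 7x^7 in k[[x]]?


[x^8] = sum a_i*b_j, i+j=8
  -3*7=-21
  8*-1=-8
  6*-3=-18
  -6*2=-12
  -7*1=-7
  2*-1=-2
Sum=-68


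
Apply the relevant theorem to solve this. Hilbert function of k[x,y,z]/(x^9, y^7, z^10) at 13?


Need i<9, j<7, k<10 with i+j+k=13.
For each i, j ranges over max(0,13-i-9)..min(6,13-i):
  i=0: j in [4,6] -> 3
  i=1: j in [3,6] -> 4
  i=2: j in [2,6] -> 5
  i=3: j in [1,6] -> 6
  i=4: j in [0,6] -> 7
  i=5: j in [0,6] -> 7
  i=6: j in [0,6] -> 7
  i=7: j in [0,6] -> 7
  i=8: j in [0,5] -> 6
H(13) = 3+4+5+6+7+7+7+7+6 = 52


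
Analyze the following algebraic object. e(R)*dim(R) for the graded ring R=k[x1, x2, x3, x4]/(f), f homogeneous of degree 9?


e(R)=deg(f)=9, dim(R)=4-1=3
e*dim=9*3=27


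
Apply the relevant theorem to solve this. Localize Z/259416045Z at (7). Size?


7-primary part: 259416045=7^8*45
Size=7^8=5764801


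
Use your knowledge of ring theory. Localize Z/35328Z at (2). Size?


2-primary part: 35328=2^9*69
Size=2^9=512


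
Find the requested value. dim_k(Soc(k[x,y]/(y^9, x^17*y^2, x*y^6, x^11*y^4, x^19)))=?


Socle = ann(m) = span of standard monomials u with x*u, y*u in I (staircase corners).
Minimal generators: x^19, x^17*y^2, x^11*y^4, x*y^6, y^9
Corners: y^8, x^10y^5, x^16y^3, x^18y
Socle dim=4


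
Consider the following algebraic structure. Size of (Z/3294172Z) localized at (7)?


7-primary part: 3294172=7^7*4
Size=7^7=823543


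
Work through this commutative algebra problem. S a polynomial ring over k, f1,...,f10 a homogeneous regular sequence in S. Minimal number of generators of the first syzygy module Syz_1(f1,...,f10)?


Regular sequence => Koszul complex is the minimal free resolution.
Syz_1 minimally generated by Koszul relations f_i*e_j - f_j*e_i (i<j): mu(Syz_1) = beta_2 = C(m,2) = m(m-1)/2
m=10
10*9/2 = 45


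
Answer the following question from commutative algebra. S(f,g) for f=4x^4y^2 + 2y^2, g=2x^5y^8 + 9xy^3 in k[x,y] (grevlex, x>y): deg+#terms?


LT(f)=4x^4y^2, LT(g)=2x^5y^8
lcm(LM)=x^5y^8
S(f,g) (scaled by 8 to clear denominators) = 2xy^6*f - 4*g = 4xy^8 - 36xy^3
2 terms, deg 9.
9+2=11


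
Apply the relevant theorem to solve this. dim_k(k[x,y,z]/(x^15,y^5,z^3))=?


Basis: x^iy^jz^k, i<15,j<5,k<3
15*5*3=225


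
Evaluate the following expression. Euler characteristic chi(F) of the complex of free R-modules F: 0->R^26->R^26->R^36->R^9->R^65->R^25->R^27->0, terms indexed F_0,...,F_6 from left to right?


chi = sum (-1)^i * rank:
(-1)^0*26=26
(-1)^1*26=-26
(-1)^2*36=36
(-1)^3*9=-9
(-1)^4*65=65
(-1)^5*25=-25
(-1)^6*27=27
chi=94


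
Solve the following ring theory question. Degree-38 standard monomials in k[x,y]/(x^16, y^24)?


k[x,y], I = (x^16, y^24), d = 38
Need i < 16 and d-i < 24.
Range: 15 <= i <= 15.
H(38) = 1


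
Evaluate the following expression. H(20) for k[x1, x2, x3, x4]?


C(d+n-1,n-1)=C(23,3)=1771


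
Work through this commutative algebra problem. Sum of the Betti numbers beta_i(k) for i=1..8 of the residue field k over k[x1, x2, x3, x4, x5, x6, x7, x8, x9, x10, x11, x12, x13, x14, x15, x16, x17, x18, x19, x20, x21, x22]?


Koszul resolution: beta_i(k)=C(n,i), n=22
C(22,1)=22, C(22,2)=231, C(22,3)=1540, C(22,4)=7315, C(22,5)=26334, C(22,6)=74613, C(22,7)=170544, C(22,8)=319770
Sum=600369


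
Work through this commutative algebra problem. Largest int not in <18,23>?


gcd(18,23)=1 => F=ab-a-b=18*23-18-23=414-41=373


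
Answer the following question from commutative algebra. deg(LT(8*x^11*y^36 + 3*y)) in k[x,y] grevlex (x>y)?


LT: 8*x^11*y^36
deg_x=11, deg_y=36
Total=11+36=47


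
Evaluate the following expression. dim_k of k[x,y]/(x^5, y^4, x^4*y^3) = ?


k[x,y]/I, I = (x^5, y^4, x^4*y^3)
Rect: 5x4=20. Corner: (5-4)x(4-3)=1.
dim = 20-1 = 19


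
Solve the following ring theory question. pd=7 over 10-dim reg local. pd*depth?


pd+depth=10
depth=10-7=3
pd*depth=7*3=21


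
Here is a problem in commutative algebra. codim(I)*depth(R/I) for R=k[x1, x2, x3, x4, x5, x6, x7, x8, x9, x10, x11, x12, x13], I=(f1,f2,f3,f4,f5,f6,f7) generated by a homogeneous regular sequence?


codim=7, depth=dim(R/I)=13-7=6
Product=7*6=42


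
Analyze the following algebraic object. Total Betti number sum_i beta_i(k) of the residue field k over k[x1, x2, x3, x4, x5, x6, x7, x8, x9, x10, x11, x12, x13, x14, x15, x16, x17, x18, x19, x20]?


Koszul resolution: beta_i(k)=C(n,i), n=20
sum_i C(20,i) = 2^20 = 1048576


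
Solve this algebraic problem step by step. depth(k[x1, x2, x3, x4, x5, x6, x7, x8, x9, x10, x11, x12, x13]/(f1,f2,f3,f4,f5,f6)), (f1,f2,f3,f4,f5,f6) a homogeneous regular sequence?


depth(R)=13
depth(R/I)=13-6=7


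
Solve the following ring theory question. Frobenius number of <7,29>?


gcd(7,29)=1 => F=ab-a-b=7*29-7-29=203-36=167


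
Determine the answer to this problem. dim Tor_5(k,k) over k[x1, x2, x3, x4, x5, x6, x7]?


Koszul: C(n,i)=C(7,5)=21


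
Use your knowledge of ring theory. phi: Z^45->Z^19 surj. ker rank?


rank(ker) = 45-19 = 26


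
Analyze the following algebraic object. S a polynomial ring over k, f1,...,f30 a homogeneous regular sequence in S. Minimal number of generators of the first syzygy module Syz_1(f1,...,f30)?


Regular sequence => Koszul complex is the minimal free resolution.
Syz_1 minimally generated by Koszul relations f_i*e_j - f_j*e_i (i<j): mu(Syz_1) = beta_2 = C(m,2) = m(m-1)/2
m=30
30*29/2 = 435


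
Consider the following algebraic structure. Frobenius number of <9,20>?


gcd(9,20)=1 => F=ab-a-b=9*20-9-20=180-29=151


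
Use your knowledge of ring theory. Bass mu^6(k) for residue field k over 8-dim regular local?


C(n,i)=C(8,6)=28


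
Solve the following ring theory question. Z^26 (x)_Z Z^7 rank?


rank(M(x)N) = rank(M)*rank(N)
26*7 = 182


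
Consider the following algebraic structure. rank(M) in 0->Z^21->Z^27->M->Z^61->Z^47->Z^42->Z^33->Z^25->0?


Alt sum=0:
(-1)^0*21 + (-1)^1*27 + (-1)^2*? + (-1)^3*61 + (-1)^4*47 + (-1)^5*42 + (-1)^6*33 + (-1)^7*25=0
rank(M)=54


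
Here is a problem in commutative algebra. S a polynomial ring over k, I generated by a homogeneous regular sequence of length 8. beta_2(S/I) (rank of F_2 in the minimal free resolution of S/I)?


Regular sequence => Koszul complex is the minimal free resolution.
Syz_1 minimally generated by Koszul relations f_i*e_j - f_j*e_i (i<j): mu(Syz_1) = beta_2 = C(m,2) = m(m-1)/2
m=8
8*7/2 = 28


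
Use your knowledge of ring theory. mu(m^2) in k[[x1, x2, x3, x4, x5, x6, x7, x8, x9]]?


C(n+d-1,d)=C(10,2)=45


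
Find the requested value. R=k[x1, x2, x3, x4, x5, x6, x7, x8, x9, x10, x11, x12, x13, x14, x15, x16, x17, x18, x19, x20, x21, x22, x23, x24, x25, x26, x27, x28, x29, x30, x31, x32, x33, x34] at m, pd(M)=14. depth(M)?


pd+depth=depth(R)=34
depth=34-14=20


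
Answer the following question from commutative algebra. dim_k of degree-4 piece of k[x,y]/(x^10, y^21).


k[x,y], I = (x^10, y^21), d = 4
Need i < 10 and d-i < 21.
Range: 0 <= i <= 4.
H(4) = 5


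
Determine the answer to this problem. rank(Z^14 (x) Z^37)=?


rank(M(x)N) = rank(M)*rank(N)
14*37 = 518


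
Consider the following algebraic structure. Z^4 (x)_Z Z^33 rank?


rank(M(x)N) = rank(M)*rank(N)
4*33 = 132


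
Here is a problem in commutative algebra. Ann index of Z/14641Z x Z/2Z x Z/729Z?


Exponent = lcm of the cyclic orders; pairwise coprime => product.
11^4*2^1*3^6=14641*2*729=21346578


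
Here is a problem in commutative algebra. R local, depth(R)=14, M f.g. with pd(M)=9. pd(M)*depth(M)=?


pd+depth=14
depth=14-9=5
pd*depth=9*5=45


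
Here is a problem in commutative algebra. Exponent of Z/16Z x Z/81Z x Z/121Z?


Exponent = lcm of the cyclic orders; pairwise coprime => product.
2^4*3^4*11^2=16*81*121=156816


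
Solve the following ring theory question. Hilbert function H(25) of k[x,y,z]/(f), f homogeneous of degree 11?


C(27,2)-C(16,2)=351-120=231


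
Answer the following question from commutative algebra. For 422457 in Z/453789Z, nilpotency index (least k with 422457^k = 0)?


422457^k mod 453789:
k=1: 422457
k=2: 148617
k=3: 314874
k=4: 194481
k=5: 0
First zero at k = 5


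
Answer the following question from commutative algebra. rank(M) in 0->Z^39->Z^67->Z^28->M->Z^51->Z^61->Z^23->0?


Alt sum=0:
(-1)^0*39 + (-1)^1*67 + (-1)^2*28 + (-1)^3*? + (-1)^4*51 + (-1)^5*61 + (-1)^6*23=0
rank(M)=13


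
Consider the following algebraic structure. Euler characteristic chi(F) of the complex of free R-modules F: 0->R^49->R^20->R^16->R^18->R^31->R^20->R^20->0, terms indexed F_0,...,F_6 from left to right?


chi = sum (-1)^i * rank:
(-1)^0*49=49
(-1)^1*20=-20
(-1)^2*16=16
(-1)^3*18=-18
(-1)^4*31=31
(-1)^5*20=-20
(-1)^6*20=20
chi=58


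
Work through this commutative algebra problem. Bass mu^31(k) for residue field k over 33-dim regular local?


C(n,i)=C(33,31)=528


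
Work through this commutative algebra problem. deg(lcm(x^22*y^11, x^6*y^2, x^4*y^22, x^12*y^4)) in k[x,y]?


lcm = componentwise max:
x: max(22,6,4,12)=22
y: max(11,2,22,4)=22
Total=22+22=44


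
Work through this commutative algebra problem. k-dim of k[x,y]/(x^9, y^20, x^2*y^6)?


k[x,y]/I, I = (x^9, y^20, x^2*y^6)
Rect: 9x20=180. Corner: (9-2)x(20-6)=98.
dim = 180-98 = 82


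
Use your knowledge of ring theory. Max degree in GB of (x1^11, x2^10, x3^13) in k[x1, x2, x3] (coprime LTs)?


Pure powers, coprime LTs => already GB.
Degrees: 11, 10, 13
Max=13


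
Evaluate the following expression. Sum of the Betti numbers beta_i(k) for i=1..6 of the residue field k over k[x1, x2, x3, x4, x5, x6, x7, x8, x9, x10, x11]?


Koszul resolution: beta_i(k)=C(n,i), n=11
C(11,1)=11, C(11,2)=55, C(11,3)=165, C(11,4)=330, C(11,5)=462, C(11,6)=462
Sum=1485


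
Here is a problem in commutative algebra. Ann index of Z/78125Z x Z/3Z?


Exponent = lcm of the cyclic orders; pairwise coprime => product.
5^7*3^1=78125*3=234375


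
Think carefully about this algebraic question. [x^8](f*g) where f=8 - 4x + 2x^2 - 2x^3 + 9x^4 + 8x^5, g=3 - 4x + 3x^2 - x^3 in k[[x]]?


[x^8] = sum a_i*b_j, i+j=8
  8*-1=-8
Sum=-8


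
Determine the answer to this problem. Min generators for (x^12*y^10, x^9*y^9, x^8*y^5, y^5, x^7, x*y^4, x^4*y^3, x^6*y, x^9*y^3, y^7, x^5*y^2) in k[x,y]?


Remove redundant (divisible by others).
x^8*y^5 redundant.
x^9*y^9 redundant.
y^7 redundant.
x^9*y^3 redundant.
x^12*y^10 redundant.
Min: x^7, x^6*y, x^5*y^2, x^4*y^3, x*y^4, y^5
Count=6


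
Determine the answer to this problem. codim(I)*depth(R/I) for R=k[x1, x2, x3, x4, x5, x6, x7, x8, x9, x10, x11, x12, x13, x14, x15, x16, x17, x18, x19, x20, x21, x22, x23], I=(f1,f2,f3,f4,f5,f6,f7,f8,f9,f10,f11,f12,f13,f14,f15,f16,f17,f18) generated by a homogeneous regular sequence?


codim=18, depth=dim(R/I)=23-18=5
Product=18*5=90


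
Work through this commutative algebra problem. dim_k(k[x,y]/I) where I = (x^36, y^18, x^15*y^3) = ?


k[x,y]/I, I = (x^36, y^18, x^15*y^3)
Rect: 36x18=648. Corner: (36-15)x(18-3)=315.
dim = 648-315 = 333


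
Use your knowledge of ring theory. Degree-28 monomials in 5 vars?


C(d+n-1,n-1)=C(32,4)=35960


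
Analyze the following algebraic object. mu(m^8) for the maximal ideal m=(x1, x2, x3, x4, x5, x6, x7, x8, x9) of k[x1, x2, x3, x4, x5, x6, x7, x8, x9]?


Graded Nakayama: mu(m^d) = dim_k (m^d/m^(d+1)) = #degree-8 monomials in 9 vars
C(n+d-1,d)=C(16,8)=12870


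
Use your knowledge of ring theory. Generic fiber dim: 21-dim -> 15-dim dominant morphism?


dim(fiber)=dim(X)-dim(Y)=21-15=6


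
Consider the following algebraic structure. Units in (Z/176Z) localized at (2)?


Local ring = Z/16Z.
phi(16) = 2^3*(2-1) = 8


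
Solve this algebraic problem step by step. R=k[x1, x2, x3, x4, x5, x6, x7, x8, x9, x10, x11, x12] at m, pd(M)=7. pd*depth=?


pd+depth=12
depth=12-7=5
pd*depth=7*5=35


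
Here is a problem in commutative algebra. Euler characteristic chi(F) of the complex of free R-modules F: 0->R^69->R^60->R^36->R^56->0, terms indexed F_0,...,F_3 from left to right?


chi = sum (-1)^i * rank:
(-1)^0*69=69
(-1)^1*60=-60
(-1)^2*36=36
(-1)^3*56=-56
chi=-11


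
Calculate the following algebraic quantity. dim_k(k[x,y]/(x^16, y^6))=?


Basis: x^i*y^j, i<16, j<6
16*6=96


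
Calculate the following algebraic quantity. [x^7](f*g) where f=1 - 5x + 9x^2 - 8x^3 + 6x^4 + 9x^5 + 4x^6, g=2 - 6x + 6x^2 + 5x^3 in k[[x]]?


[x^7] = sum a_i*b_j, i+j=7
  6*5=30
  9*6=54
  4*-6=-24
Sum=60


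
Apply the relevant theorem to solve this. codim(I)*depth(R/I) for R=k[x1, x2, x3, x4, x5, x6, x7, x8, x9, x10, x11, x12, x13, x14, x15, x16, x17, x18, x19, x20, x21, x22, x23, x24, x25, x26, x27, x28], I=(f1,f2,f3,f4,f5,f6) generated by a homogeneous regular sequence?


codim=6, depth=dim(R/I)=28-6=22
Product=6*22=132


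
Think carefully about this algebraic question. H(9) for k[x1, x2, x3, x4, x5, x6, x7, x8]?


C(d+n-1,n-1)=C(16,7)=11440


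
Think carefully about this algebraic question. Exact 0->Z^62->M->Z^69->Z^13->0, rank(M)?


Alt sum=0:
(-1)^0*62 + (-1)^1*? + (-1)^2*69 + (-1)^3*13=0
rank(M)=118


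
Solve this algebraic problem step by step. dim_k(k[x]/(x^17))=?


Basis: 1,x,...,x^16
dim=17


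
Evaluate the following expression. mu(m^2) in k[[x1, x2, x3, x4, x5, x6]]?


C(n+d-1,d)=C(7,2)=21


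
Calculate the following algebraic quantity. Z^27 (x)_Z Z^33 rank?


rank(M(x)N) = rank(M)*rank(N)
27*33 = 891


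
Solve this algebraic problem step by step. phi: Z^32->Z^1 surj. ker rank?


rank(ker) = 32-1 = 31


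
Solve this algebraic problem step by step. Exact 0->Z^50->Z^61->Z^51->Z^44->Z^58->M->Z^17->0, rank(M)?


Alt sum=0:
(-1)^0*50 + (-1)^1*61 + (-1)^2*51 + (-1)^3*44 + (-1)^4*58 + (-1)^5*? + (-1)^6*17=0
rank(M)=71


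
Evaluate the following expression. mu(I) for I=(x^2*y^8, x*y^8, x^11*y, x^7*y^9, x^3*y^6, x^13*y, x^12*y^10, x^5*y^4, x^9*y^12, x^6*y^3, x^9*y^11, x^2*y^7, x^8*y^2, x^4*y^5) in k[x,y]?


Remove redundant (divisible by others).
x^9*y^12 redundant.
x^9*y^11 redundant.
x^13*y redundant.
x^12*y^10 redundant.
x^2*y^8 redundant.
x^7*y^9 redundant.
Min: x^11*y, x^8*y^2, x^6*y^3, x^5*y^4, x^4*y^5, x^3*y^6, x^2*y^7, x*y^8
Count=8


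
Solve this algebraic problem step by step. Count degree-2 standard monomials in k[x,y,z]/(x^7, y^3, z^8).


Need i<7, j<3, k<8 with i+j+k=2.
For each i, j ranges over max(0,2-i-7)..min(2,2-i):
  i=0: j in [0,2] -> 3
  i=1: j in [0,1] -> 2
  i=2: j in [0,0] -> 1
H(2) = 3+2+1 = 6


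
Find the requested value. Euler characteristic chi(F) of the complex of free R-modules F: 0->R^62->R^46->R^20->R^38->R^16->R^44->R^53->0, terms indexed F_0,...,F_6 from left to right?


chi = sum (-1)^i * rank:
(-1)^0*62=62
(-1)^1*46=-46
(-1)^2*20=20
(-1)^3*38=-38
(-1)^4*16=16
(-1)^5*44=-44
(-1)^6*53=53
chi=23


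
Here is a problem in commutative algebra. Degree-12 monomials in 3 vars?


C(d+n-1,n-1)=C(14,2)=91


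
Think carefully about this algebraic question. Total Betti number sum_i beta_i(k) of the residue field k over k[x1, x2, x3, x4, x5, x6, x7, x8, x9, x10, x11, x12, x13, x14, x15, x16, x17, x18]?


Koszul resolution: beta_i(k)=C(n,i), n=18
sum_i C(18,i) = 2^18 = 262144


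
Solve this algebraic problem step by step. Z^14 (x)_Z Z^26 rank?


rank(M(x)N) = rank(M)*rank(N)
14*26 = 364


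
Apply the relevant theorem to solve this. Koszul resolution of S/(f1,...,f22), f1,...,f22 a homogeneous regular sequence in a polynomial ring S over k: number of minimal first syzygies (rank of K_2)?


Regular sequence => Koszul complex is the minimal free resolution.
Syz_1 minimally generated by Koszul relations f_i*e_j - f_j*e_i (i<j): mu(Syz_1) = beta_2 = C(m,2) = m(m-1)/2
m=22
22*21/2 = 231


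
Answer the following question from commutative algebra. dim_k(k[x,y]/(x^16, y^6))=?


Basis: x^i*y^j, i<16, j<6
16*6=96


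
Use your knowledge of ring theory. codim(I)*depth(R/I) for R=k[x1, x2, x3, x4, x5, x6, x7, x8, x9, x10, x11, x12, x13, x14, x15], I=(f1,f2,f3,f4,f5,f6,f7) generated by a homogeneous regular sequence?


codim=7, depth=dim(R/I)=15-7=8
Product=7*8=56


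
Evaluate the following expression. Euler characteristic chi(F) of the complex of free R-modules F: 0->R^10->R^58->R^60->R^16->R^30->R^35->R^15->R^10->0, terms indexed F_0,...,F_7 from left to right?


chi = sum (-1)^i * rank:
(-1)^0*10=10
(-1)^1*58=-58
(-1)^2*60=60
(-1)^3*16=-16
(-1)^4*30=30
(-1)^5*35=-35
(-1)^6*15=15
(-1)^7*10=-10
chi=-4


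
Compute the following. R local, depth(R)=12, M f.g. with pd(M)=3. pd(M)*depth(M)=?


pd+depth=12
depth=12-3=9
pd*depth=3*9=27


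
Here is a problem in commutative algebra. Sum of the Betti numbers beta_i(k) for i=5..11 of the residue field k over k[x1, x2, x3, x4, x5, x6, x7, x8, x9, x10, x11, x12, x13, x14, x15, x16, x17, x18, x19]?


Koszul resolution: beta_i(k)=C(n,i), n=19
C(19,5)=11628, C(19,6)=27132, C(19,7)=50388, C(19,8)=75582, C(19,9)=92378, C(19,10)=92378, C(19,11)=75582
Sum=425068


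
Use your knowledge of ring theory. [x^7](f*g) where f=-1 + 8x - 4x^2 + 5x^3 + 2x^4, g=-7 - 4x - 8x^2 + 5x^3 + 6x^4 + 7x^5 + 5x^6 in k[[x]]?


[x^7] = sum a_i*b_j, i+j=7
  8*5=40
  -4*7=-28
  5*6=30
  2*5=10
Sum=52


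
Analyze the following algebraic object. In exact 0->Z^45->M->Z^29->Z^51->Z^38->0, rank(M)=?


Alt sum=0:
(-1)^0*45 + (-1)^1*? + (-1)^2*29 + (-1)^3*51 + (-1)^4*38=0
rank(M)=61


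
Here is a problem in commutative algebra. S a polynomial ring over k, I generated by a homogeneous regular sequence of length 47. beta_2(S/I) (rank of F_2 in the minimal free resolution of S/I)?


Regular sequence => Koszul complex is the minimal free resolution.
Syz_1 minimally generated by Koszul relations f_i*e_j - f_j*e_i (i<j): mu(Syz_1) = beta_2 = C(m,2) = m(m-1)/2
m=47
47*46/2 = 1081


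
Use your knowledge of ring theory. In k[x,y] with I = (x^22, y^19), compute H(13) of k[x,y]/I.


k[x,y], I = (x^22, y^19), d = 13
Need i < 22 and d-i < 19.
Range: 0 <= i <= 13.
H(13) = 14


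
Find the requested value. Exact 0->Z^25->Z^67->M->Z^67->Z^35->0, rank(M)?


Alt sum=0:
(-1)^0*25 + (-1)^1*67 + (-1)^2*? + (-1)^3*67 + (-1)^4*35=0
rank(M)=74


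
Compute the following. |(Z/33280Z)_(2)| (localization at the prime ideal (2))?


2-primary part: 33280=2^9*65
Size=2^9=512


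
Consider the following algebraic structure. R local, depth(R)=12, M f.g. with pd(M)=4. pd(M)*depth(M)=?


pd+depth=12
depth=12-4=8
pd*depth=4*8=32


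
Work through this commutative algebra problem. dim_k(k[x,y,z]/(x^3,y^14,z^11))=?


Basis: x^iy^jz^k, i<3,j<14,k<11
3*14*11=462


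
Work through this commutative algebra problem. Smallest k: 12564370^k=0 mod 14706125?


12564370^k mod 14706125:
k=1: 12564370
k=2: 9382275
k=3: 3044125
k=4: 14105875
k=5: 8403500
k=6: 0
First zero at k = 6


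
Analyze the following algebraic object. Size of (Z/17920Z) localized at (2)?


2-primary part: 17920=2^9*35
Size=2^9=512


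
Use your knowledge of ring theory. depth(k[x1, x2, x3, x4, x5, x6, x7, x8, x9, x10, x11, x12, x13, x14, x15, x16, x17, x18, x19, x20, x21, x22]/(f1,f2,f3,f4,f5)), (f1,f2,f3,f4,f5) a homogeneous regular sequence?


depth(R)=22
depth(R/I)=22-5=17


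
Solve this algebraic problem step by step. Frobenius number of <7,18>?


gcd(7,18)=1 => F=ab-a-b=7*18-7-18=126-25=101


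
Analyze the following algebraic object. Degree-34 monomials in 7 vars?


C(d+n-1,n-1)=C(40,6)=3838380


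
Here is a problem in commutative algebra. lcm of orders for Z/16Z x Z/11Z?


Exponent = lcm of the cyclic orders; pairwise coprime => product.
2^4*11^1=16*11=176


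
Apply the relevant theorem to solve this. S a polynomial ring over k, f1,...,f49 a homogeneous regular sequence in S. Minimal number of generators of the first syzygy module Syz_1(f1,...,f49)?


Regular sequence => Koszul complex is the minimal free resolution.
Syz_1 minimally generated by Koszul relations f_i*e_j - f_j*e_i (i<j): mu(Syz_1) = beta_2 = C(m,2) = m(m-1)/2
m=49
49*48/2 = 1176


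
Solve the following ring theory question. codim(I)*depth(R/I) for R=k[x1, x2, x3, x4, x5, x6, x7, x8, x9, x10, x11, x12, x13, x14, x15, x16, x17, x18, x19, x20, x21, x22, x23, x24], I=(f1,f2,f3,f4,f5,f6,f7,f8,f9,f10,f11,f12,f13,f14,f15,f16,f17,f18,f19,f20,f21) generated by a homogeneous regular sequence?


codim=21, depth=dim(R/I)=24-21=3
Product=21*3=63


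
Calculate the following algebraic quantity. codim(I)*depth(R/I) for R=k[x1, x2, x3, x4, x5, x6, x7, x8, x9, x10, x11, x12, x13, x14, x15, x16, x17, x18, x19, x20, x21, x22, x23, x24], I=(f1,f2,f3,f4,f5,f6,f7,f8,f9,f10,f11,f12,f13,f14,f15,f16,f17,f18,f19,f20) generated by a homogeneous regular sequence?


codim=20, depth=dim(R/I)=24-20=4
Product=20*4=80


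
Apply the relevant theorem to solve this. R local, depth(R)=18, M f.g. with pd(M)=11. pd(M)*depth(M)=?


pd+depth=18
depth=18-11=7
pd*depth=11*7=77


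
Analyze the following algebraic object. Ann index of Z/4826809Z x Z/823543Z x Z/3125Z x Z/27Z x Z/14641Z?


Exponent = lcm of the cyclic orders; pairwise coprime => product.
13^6*7^7*5^5*3^3*11^4=4826809*823543*3125*27*14641=4910558852862503465625


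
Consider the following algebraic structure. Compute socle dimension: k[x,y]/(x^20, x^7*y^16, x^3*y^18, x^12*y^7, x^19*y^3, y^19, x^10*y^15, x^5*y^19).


Socle = ann(m) = span of standard monomials u with x*u, y*u in I (staircase corners).
Redundant generators: x^5*y^19
Minimal generators: x^20, x^19*y^3, x^12*y^7, x^10*y^15, x^7*y^16, x^3*y^18, y^19
Corners: x^2y^18, x^6y^17, x^9y^15, x^11y^14, x^18y^6, x^19y^2
Socle dim=6


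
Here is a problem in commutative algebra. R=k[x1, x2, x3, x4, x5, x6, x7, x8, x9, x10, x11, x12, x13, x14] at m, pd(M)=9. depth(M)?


pd+depth=depth(R)=14
depth=14-9=5


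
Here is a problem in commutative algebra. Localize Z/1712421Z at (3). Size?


3-primary part: 1712421=3^10*29
Size=3^10=59049


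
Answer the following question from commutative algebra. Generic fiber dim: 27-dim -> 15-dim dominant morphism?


dim(fiber)=dim(X)-dim(Y)=27-15=12


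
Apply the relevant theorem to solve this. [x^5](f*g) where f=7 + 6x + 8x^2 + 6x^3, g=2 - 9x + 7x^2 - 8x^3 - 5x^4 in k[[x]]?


[x^5] = sum a_i*b_j, i+j=5
  6*-5=-30
  8*-8=-64
  6*7=42
Sum=-52


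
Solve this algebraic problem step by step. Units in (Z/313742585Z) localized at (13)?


Local ring = Z/62748517Z.
phi(62748517) = 13^6*(13-1) = 57921708


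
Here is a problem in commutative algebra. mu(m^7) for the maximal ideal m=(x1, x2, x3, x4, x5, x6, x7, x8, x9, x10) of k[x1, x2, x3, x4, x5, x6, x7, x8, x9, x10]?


Graded Nakayama: mu(m^d) = dim_k (m^d/m^(d+1)) = #degree-7 monomials in 10 vars
C(n+d-1,d)=C(16,7)=11440


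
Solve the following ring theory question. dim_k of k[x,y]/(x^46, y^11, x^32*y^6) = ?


k[x,y]/I, I = (x^46, y^11, x^32*y^6)
Rect: 46x11=506. Corner: (46-32)x(11-6)=70.
dim = 506-70 = 436


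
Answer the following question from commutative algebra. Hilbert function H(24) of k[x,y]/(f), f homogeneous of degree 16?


H(t)=d for t>=d-1.
d=16, t=24
H(24)=16


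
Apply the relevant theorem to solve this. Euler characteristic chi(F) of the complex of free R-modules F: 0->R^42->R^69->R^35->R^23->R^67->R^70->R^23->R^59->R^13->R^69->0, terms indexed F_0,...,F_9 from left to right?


chi = sum (-1)^i * rank:
(-1)^0*42=42
(-1)^1*69=-69
(-1)^2*35=35
(-1)^3*23=-23
(-1)^4*67=67
(-1)^5*70=-70
(-1)^6*23=23
(-1)^7*59=-59
(-1)^8*13=13
(-1)^9*69=-69
chi=-110


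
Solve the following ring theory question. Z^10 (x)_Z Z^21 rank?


rank(M(x)N) = rank(M)*rank(N)
10*21 = 210


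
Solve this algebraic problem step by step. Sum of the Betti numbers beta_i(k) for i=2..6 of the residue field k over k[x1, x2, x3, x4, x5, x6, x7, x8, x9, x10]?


Koszul resolution: beta_i(k)=C(n,i), n=10
C(10,2)=45, C(10,3)=120, C(10,4)=210, C(10,5)=252, C(10,6)=210
Sum=837


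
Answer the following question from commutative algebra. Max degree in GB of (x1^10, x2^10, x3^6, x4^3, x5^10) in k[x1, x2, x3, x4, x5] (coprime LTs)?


Pure powers, coprime LTs => already GB.
Degrees: 10, 10, 6, 3, 10
Max=10


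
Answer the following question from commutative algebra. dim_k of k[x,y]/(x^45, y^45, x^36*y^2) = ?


k[x,y]/I, I = (x^45, y^45, x^36*y^2)
Rect: 45x45=2025. Corner: (45-36)x(45-2)=387.
dim = 2025-387 = 1638


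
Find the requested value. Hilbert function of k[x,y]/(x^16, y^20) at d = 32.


k[x,y], I = (x^16, y^20), d = 32
Need i < 16 and d-i < 20.
Range: 13 <= i <= 15.
H(32) = 3


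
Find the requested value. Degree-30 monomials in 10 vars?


C(d+n-1,n-1)=C(39,9)=211915132


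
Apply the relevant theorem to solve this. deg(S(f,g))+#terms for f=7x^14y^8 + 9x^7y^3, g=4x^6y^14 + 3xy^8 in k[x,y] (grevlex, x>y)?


LT(f)=7x^14y^8, LT(g)=4x^6y^14
lcm(LM)=x^14y^14
S(f,g) (scaled by 28 to clear denominators) = 4y^6*f - 7x^8*g = -21x^9y^8 + 36x^7y^9
2 terms, deg 17.
17+2=19


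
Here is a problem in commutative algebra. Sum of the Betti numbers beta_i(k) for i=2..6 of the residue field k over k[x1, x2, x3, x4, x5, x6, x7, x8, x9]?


Koszul resolution: beta_i(k)=C(n,i), n=9
C(9,2)=36, C(9,3)=84, C(9,4)=126, C(9,5)=126, C(9,6)=84
Sum=456


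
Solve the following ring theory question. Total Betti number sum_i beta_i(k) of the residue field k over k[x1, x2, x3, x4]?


Koszul resolution: beta_i(k)=C(n,i), n=4
sum_i C(4,i) = 2^4 = 16


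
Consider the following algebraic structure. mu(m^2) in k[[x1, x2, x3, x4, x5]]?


C(n+d-1,d)=C(6,2)=15


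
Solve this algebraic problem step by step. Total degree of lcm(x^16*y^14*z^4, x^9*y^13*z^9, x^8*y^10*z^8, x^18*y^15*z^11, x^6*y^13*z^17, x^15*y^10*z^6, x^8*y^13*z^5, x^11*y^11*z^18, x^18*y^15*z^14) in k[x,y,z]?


lcm = componentwise max:
x: max(16,9,8,18,6,15,8,11,18)=18
y: max(14,13,10,15,13,10,13,11,15)=15
z: max(4,9,8,11,17,6,5,18,14)=18
Total=18+15+18=51


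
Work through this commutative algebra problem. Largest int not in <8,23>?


gcd(8,23)=1 => F=ab-a-b=8*23-8-23=184-31=153


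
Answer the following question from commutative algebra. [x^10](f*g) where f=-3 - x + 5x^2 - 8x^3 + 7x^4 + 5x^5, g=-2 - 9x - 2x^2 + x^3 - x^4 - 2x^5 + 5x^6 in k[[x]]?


[x^10] = sum a_i*b_j, i+j=10
  7*5=35
  5*-2=-10
Sum=25


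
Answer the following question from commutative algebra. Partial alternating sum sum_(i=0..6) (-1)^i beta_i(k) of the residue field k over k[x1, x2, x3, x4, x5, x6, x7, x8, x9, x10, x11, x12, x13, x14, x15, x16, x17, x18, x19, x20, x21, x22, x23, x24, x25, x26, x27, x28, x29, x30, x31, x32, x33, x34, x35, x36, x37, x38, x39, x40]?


Koszul resolution: beta_i(k)=C(n,i), n=40
sum_(i=0..p) (-1)^i C(n,i) = (-1)^p C(n-1,p)
(-1)^6*C(39,6) = (-1)^6*3262623 = 3262623


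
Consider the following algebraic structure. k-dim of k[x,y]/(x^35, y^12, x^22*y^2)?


k[x,y]/I, I = (x^35, y^12, x^22*y^2)
Rect: 35x12=420. Corner: (35-22)x(12-2)=130.
dim = 420-130 = 290


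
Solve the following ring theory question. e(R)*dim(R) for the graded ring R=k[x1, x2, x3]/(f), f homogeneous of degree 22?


e(R)=deg(f)=22, dim(R)=3-1=2
e*dim=22*2=44


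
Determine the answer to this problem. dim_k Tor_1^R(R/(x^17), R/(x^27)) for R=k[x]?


Tor_1(R/I,R/J)=(I cap J)/IJ=(x^27)/(x^44)
dim=44-27=min(17,27)=17


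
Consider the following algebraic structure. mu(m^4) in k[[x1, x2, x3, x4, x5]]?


C(n+d-1,d)=C(8,4)=70


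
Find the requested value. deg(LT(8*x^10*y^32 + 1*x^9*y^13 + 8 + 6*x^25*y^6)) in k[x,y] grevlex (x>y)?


LT: 8*x^10*y^32
deg_x=10, deg_y=32
Total=10+32=42


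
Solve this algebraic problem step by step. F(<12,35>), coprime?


gcd(12,35)=1 => F=ab-a-b=12*35-12-35=420-47=373


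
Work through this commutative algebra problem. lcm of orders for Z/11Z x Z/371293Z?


Exponent = lcm of the cyclic orders; pairwise coprime => product.
11^1*13^5=11*371293=4084223


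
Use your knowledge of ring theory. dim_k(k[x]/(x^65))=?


Basis: 1,x,...,x^64
dim=65


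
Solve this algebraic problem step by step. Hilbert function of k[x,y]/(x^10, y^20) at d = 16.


k[x,y], I = (x^10, y^20), d = 16
Need i < 10 and d-i < 20.
Range: 0 <= i <= 9.
H(16) = 10


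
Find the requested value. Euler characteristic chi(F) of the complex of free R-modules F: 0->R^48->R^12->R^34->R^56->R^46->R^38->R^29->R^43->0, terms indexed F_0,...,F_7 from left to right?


chi = sum (-1)^i * rank:
(-1)^0*48=48
(-1)^1*12=-12
(-1)^2*34=34
(-1)^3*56=-56
(-1)^4*46=46
(-1)^5*38=-38
(-1)^6*29=29
(-1)^7*43=-43
chi=8


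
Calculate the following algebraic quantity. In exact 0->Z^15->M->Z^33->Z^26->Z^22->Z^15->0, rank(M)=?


Alt sum=0:
(-1)^0*15 + (-1)^1*? + (-1)^2*33 + (-1)^3*26 + (-1)^4*22 + (-1)^5*15=0
rank(M)=29


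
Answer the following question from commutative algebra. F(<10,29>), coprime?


gcd(10,29)=1 => F=ab-a-b=10*29-10-29=290-39=251


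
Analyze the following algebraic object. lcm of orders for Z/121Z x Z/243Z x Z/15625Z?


Exponent = lcm of the cyclic orders; pairwise coprime => product.
11^2*3^5*5^6=121*243*15625=459421875


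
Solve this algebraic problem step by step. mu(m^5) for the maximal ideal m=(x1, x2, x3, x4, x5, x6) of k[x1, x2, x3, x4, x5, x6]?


Graded Nakayama: mu(m^d) = dim_k (m^d/m^(d+1)) = #degree-5 monomials in 6 vars
C(n+d-1,d)=C(10,5)=252


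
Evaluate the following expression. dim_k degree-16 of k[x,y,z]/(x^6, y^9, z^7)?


Need i<6, j<9, k<7 with i+j+k=16.
For each i, j ranges over max(0,16-i-6)..min(8,16-i):
  i=0: j in [10,8] -> 0
  i=1: j in [9,8] -> 0
  i=2: j in [8,8] -> 1
  i=3: j in [7,8] -> 2
  i=4: j in [6,8] -> 3
  i=5: j in [5,8] -> 4
H(16) = 0+0+1+2+3+4 = 10


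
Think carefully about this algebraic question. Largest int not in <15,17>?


gcd(15,17)=1 => F=ab-a-b=15*17-15-17=255-32=223


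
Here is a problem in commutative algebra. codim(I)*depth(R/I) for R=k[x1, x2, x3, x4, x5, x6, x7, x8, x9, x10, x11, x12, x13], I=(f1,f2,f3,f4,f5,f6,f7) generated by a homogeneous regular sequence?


codim=7, depth=dim(R/I)=13-7=6
Product=7*6=42


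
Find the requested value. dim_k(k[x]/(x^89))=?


Basis: 1,x,...,x^88
dim=89


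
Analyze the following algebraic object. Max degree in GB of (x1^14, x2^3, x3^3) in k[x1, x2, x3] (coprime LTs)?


Pure powers, coprime LTs => already GB.
Degrees: 14, 3, 3
Max=14


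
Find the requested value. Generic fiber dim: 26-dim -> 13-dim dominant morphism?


dim(fiber)=dim(X)-dim(Y)=26-13=13


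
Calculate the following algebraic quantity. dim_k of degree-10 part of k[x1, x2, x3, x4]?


C(d+n-1,n-1)=C(13,3)=286


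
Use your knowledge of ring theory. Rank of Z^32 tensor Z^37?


rank(M(x)N) = rank(M)*rank(N)
32*37 = 1184


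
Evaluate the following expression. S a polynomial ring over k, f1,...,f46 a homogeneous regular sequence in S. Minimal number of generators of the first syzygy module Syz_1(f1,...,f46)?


Regular sequence => Koszul complex is the minimal free resolution.
Syz_1 minimally generated by Koszul relations f_i*e_j - f_j*e_i (i<j): mu(Syz_1) = beta_2 = C(m,2) = m(m-1)/2
m=46
46*45/2 = 1035


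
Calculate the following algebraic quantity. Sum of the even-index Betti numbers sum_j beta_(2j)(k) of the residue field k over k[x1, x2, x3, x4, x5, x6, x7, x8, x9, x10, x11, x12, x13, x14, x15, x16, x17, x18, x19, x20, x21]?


Koszul resolution: beta_i(k)=C(n,i), n=21
sum_even C(21,i) = 2^(n-1) = 2^20 = 1048576


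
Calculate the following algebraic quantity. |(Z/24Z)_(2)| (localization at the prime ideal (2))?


2-primary part: 24=2^3*3
Size=2^3=8


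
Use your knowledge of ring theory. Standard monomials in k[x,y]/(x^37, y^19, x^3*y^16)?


k[x,y]/I, I = (x^37, y^19, x^3*y^16)
Rect: 37x19=703. Corner: (37-3)x(19-16)=102.
dim = 703-102 = 601


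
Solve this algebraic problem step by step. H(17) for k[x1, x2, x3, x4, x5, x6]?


C(d+n-1,n-1)=C(22,5)=26334


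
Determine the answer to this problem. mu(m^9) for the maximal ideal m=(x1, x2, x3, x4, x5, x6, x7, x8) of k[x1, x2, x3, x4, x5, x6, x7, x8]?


Graded Nakayama: mu(m^d) = dim_k (m^d/m^(d+1)) = #degree-9 monomials in 8 vars
C(n+d-1,d)=C(16,9)=11440


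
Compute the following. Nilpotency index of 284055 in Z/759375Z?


284055^k mod 759375:
k=1: 284055
k=2: 611775
k=3: 94500
k=4: 50625
k=5: 0
First zero at k = 5


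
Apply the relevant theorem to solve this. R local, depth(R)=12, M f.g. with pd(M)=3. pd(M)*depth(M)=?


pd+depth=12
depth=12-3=9
pd*depth=3*9=27


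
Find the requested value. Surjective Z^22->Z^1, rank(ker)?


rank(ker) = 22-1 = 21


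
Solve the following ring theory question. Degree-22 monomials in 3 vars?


C(d+n-1,n-1)=C(24,2)=276


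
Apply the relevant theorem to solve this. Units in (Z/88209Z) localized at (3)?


Local ring = Z/729Z.
phi(729) = 3^5*(3-1) = 486


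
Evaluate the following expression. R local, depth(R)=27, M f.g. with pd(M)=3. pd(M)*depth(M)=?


pd+depth=27
depth=27-3=24
pd*depth=3*24=72


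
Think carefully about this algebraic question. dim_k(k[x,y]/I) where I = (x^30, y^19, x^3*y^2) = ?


k[x,y]/I, I = (x^30, y^19, x^3*y^2)
Rect: 30x19=570. Corner: (30-3)x(19-2)=459.
dim = 570-459 = 111


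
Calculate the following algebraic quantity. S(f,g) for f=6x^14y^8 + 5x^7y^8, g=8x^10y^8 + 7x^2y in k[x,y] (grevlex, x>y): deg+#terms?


LT(f)=6x^14y^8, LT(g)=8x^10y^8
lcm(LM)=x^14y^8
S(f,g) (scaled by 48 to clear denominators) = 8*f - 6x^4*g = 40x^7y^8 - 42x^6y
2 terms, deg 15.
15+2=17


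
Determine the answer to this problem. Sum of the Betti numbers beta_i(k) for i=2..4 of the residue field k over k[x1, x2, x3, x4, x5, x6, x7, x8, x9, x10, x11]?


Koszul resolution: beta_i(k)=C(n,i), n=11
C(11,2)=55, C(11,3)=165, C(11,4)=330
Sum=550


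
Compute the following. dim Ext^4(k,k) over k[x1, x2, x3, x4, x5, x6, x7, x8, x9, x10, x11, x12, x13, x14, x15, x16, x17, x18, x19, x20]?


C(n,i)=C(20,4)=4845
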